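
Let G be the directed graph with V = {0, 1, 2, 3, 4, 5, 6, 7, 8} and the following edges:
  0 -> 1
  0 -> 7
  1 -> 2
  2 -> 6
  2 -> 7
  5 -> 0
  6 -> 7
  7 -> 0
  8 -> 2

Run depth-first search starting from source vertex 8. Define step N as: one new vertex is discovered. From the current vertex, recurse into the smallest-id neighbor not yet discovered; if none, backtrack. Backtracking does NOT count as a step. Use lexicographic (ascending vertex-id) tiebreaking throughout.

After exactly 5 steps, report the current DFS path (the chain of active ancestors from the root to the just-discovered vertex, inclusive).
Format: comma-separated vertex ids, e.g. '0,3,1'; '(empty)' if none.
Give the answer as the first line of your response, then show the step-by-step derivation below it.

8,2,6,7,0

step 1: discover 8; path=8; order=8
step 2: discover 2; path=8>2; order=8,2
step 3: discover 6; path=8>2>6; order=8,2,6
step 4: discover 7; path=8>2>6>7; order=8,2,6,7
step 5: discover 0; path=8>2>6>7>0; order=8,2,6,7,0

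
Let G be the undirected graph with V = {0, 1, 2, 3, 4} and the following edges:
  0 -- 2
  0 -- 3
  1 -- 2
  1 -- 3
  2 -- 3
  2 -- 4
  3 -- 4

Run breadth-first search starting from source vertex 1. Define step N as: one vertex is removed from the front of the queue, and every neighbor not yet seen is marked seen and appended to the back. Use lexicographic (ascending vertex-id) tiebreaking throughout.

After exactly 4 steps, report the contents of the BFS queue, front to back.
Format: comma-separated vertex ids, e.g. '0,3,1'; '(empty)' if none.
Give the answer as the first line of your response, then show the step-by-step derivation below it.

4

step 1: dequeue 1; queue=[2,3]; order=1
step 2: dequeue 2; queue=[3,0,4]; order=1,2
step 3: dequeue 3; queue=[0,4]; order=1,2,3
step 4: dequeue 0; queue=[4]; order=1,2,3,0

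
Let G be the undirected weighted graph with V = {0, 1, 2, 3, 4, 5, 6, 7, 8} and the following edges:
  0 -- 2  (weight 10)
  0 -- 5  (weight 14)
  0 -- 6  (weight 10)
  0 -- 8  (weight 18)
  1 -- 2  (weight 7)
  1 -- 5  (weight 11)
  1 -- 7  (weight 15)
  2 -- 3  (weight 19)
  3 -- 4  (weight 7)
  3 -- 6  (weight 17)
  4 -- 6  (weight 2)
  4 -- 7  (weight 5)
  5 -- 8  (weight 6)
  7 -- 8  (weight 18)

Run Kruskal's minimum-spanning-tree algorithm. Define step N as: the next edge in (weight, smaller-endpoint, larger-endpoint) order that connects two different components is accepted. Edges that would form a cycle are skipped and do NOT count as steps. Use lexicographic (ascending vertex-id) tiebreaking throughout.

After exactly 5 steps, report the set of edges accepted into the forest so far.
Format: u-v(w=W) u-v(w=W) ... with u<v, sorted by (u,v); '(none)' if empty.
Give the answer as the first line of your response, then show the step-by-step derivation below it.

1-2(w=7) 3-4(w=7) 4-6(w=2) 4-7(w=5) 5-8(w=6)

step 1: add edge 4-6 (w=2); MST = {4-6(w=2)}
step 2: add edge 4-7 (w=5); MST = {4-6(w=2) 4-7(w=5)}
step 3: add edge 5-8 (w=6); MST = {4-6(w=2) 4-7(w=5) 5-8(w=6)}
step 4: add edge 1-2 (w=7); MST = {1-2(w=7) 4-6(w=2) 4-7(w=5) 5-8(w=6)}
step 5: add edge 3-4 (w=7); MST = {1-2(w=7) 3-4(w=7) 4-6(w=2) 4-7(w=5) 5-8(w=6)}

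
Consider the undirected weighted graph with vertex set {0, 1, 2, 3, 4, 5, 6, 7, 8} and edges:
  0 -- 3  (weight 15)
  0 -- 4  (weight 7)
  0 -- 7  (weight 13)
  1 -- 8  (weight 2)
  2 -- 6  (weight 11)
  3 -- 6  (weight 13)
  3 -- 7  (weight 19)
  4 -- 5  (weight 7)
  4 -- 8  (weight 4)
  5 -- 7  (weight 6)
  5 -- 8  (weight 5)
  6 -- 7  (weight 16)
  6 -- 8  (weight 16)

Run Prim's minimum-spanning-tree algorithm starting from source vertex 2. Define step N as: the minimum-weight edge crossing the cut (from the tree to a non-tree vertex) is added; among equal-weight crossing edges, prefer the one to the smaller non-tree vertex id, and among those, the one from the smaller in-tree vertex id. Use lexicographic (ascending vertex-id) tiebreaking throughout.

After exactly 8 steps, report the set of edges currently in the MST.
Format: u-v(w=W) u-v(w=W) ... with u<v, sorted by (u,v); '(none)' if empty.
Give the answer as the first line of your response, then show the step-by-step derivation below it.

0-3(w=15) 0-4(w=7) 1-8(w=2) 2-6(w=11) 3-6(w=13) 4-8(w=4) 5-7(w=6) 5-8(w=5)

step 1: add edge 2-6 (w=11); MST = {2-6(w=11)}
step 2: add edge 3-6 (w=13); MST = {2-6(w=11) 3-6(w=13)}
step 3: add edge 0-3 (w=15); MST = {0-3(w=15) 2-6(w=11) 3-6(w=13)}
step 4: add edge 0-4 (w=7); MST = {0-3(w=15) 0-4(w=7) 2-6(w=11) 3-6(w=13)}
step 5: add edge 4-8 (w=4); MST = {0-3(w=15) 0-4(w=7) 2-6(w=11) 3-6(w=13) 4-8(w=4)}
step 6: add edge 1-8 (w=2); MST = {0-3(w=15) 0-4(w=7) 1-8(w=2) 2-6(w=11) 3-6(w=13) 4-8(w=4)}
step 7: add edge 5-8 (w=5); MST = {0-3(w=15) 0-4(w=7) 1-8(w=2) 2-6(w=11) 3-6(w=13) 4-8(w=4) 5-8(w=5)}
step 8: add edge 5-7 (w=6); MST = {0-3(w=15) 0-4(w=7) 1-8(w=2) 2-6(w=11) 3-6(w=13) 4-8(w=4) 5-7(w=6) 5-8(w=5)}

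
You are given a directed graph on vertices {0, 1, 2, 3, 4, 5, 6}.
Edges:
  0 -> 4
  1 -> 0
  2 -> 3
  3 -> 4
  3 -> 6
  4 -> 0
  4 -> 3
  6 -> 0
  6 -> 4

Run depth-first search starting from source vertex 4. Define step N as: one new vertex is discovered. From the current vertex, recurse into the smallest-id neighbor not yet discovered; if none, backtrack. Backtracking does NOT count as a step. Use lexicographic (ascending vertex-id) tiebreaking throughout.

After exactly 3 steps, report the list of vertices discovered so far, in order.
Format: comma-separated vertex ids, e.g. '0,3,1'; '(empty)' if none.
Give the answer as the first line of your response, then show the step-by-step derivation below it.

4,0,3

step 1: discover 4; path=4; order=4
step 2: discover 0; path=4>0; order=4,0
step 3: discover 3; path=4>3; order=4,0,3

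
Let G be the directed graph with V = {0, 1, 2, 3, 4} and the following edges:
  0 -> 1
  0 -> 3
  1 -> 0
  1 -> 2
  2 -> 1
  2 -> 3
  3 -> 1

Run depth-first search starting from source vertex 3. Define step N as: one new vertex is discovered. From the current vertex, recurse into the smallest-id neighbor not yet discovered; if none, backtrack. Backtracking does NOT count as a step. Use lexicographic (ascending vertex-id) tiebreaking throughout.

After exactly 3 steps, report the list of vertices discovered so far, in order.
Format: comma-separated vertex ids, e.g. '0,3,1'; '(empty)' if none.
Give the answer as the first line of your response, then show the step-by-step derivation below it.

3,1,0

step 1: discover 3; path=3; order=3
step 2: discover 1; path=3>1; order=3,1
step 3: discover 0; path=3>1>0; order=3,1,0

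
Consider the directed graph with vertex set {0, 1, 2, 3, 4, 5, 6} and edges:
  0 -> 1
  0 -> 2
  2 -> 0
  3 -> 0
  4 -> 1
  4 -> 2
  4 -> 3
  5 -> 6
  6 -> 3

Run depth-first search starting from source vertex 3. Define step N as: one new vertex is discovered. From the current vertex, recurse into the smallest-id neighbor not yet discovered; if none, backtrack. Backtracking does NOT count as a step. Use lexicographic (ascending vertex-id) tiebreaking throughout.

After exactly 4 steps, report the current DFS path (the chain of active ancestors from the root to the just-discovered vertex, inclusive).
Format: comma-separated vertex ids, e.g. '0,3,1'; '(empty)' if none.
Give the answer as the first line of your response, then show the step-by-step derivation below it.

3,0,2

step 1: discover 3; path=3; order=3
step 2: discover 0; path=3>0; order=3,0
step 3: discover 1; path=3>0>1; order=3,0,1
step 4: discover 2; path=3>0>2; order=3,0,1,2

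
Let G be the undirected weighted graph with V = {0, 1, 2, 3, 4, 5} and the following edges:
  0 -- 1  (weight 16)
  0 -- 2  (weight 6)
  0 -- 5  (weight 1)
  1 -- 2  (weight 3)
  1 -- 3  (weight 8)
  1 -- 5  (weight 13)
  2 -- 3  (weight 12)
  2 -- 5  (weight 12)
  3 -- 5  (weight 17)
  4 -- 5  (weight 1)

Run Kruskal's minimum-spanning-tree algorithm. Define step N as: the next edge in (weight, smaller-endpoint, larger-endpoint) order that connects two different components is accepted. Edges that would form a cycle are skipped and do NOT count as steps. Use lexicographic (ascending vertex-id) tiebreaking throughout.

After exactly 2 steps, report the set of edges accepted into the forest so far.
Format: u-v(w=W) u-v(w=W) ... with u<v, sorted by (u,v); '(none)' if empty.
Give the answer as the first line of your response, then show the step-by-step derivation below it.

0-5(w=1) 4-5(w=1)

step 1: add edge 0-5 (w=1); MST = {0-5(w=1)}
step 2: add edge 4-5 (w=1); MST = {0-5(w=1) 4-5(w=1)}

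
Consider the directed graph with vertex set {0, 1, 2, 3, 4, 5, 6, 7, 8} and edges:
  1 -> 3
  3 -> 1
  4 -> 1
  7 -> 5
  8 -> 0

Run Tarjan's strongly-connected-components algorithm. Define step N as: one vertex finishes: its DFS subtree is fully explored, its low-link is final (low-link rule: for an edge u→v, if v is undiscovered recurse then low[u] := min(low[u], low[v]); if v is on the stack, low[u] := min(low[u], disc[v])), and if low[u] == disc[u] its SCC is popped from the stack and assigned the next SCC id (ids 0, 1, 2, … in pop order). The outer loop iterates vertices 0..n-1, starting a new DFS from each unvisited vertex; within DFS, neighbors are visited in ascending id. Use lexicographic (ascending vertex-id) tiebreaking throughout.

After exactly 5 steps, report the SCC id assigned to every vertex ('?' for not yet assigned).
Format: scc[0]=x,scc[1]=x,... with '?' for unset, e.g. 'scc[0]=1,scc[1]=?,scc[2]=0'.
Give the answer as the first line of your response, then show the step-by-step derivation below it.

scc[0]=0,scc[1]=1,scc[2]=2,scc[3]=1,scc[4]=3,scc[5]=?,scc[6]=?,scc[7]=?,scc[8]=?

step 1: low=(low[0]=0,low[1]=?,low[2]=?,low[3]=?,low[4]=?,low[5]=?,low[6]=?,low[7]=?,low[8]=?); scc=(scc[0]=0,scc[1]=?,scc[2]=?,scc[3]=?,scc[4]=?,scc[5]=?,scc[6]=?,scc[7]=?,scc[8]=?)
step 2: low=(low[0]=0,low[1]=1,low[2]=?,low[3]=1,low[4]=?,low[5]=?,low[6]=?,low[7]=?,low[8]=?); scc=(scc[0]=0,scc[1]=?,scc[2]=?,scc[3]=?,scc[4]=?,scc[5]=?,scc[6]=?,scc[7]=?,scc[8]=?)
step 3: low=(low[0]=0,low[1]=1,low[2]=?,low[3]=1,low[4]=?,low[5]=?,low[6]=?,low[7]=?,low[8]=?); scc=(scc[0]=0,scc[1]=1,scc[2]=?,scc[3]=1,scc[4]=?,scc[5]=?,scc[6]=?,scc[7]=?,scc[8]=?)
step 4: low=(low[0]=0,low[1]=1,low[2]=3,low[3]=1,low[4]=?,low[5]=?,low[6]=?,low[7]=?,low[8]=?); scc=(scc[0]=0,scc[1]=1,scc[2]=2,scc[3]=1,scc[4]=?,scc[5]=?,scc[6]=?,scc[7]=?,scc[8]=?)
step 5: low=(low[0]=0,low[1]=1,low[2]=3,low[3]=1,low[4]=4,low[5]=?,low[6]=?,low[7]=?,low[8]=?); scc=(scc[0]=0,scc[1]=1,scc[2]=2,scc[3]=1,scc[4]=3,scc[5]=?,scc[6]=?,scc[7]=?,scc[8]=?)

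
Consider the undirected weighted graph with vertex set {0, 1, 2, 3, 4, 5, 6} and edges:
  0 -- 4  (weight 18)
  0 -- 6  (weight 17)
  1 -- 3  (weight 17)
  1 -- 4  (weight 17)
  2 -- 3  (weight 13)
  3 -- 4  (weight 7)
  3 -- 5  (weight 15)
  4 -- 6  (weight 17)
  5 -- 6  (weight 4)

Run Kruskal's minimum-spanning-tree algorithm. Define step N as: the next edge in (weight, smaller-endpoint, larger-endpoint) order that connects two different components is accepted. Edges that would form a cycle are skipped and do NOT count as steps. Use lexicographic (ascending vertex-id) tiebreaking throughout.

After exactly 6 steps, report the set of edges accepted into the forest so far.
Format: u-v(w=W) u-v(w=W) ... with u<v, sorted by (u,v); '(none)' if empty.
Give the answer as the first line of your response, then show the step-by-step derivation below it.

0-6(w=17) 1-3(w=17) 2-3(w=13) 3-4(w=7) 3-5(w=15) 5-6(w=4)

step 1: add edge 5-6 (w=4); MST = {5-6(w=4)}
step 2: add edge 3-4 (w=7); MST = {3-4(w=7) 5-6(w=4)}
step 3: add edge 2-3 (w=13); MST = {2-3(w=13) 3-4(w=7) 5-6(w=4)}
step 4: add edge 3-5 (w=15); MST = {2-3(w=13) 3-4(w=7) 3-5(w=15) 5-6(w=4)}
step 5: add edge 0-6 (w=17); MST = {0-6(w=17) 2-3(w=13) 3-4(w=7) 3-5(w=15) 5-6(w=4)}
step 6: add edge 1-3 (w=17); MST = {0-6(w=17) 1-3(w=17) 2-3(w=13) 3-4(w=7) 3-5(w=15) 5-6(w=4)}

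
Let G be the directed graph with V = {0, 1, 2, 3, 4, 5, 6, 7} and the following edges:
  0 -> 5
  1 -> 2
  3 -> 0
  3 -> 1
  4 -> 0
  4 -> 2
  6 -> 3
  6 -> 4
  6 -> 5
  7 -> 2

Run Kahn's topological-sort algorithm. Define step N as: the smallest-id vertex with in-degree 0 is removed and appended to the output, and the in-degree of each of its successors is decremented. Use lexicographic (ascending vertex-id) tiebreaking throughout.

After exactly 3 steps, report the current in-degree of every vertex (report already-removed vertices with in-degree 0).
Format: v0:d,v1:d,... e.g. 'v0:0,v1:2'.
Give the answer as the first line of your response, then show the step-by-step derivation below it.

v0:1,v1:0,v2:2,v3:0,v4:0,v5:1,v6:0,v7:0

step 1: output 6; order=[6]; indeg=(2,1,3,0,0,1,0,0)
step 2: output 3; order=[6,3]; indeg=(1,0,3,0,0,1,0,0)
step 3: output 1; order=[6,3,1]; indeg=(1,0,2,0,0,1,0,0)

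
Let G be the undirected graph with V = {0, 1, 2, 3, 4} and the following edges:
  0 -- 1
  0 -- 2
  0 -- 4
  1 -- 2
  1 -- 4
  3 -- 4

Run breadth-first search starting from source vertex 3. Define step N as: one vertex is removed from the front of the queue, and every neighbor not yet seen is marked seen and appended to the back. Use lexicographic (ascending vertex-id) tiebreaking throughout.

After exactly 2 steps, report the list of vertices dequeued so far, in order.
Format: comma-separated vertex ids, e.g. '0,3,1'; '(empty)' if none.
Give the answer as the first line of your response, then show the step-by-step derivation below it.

3,4

step 1: dequeue 3; queue=[4]; order=3
step 2: dequeue 4; queue=[0,1]; order=3,4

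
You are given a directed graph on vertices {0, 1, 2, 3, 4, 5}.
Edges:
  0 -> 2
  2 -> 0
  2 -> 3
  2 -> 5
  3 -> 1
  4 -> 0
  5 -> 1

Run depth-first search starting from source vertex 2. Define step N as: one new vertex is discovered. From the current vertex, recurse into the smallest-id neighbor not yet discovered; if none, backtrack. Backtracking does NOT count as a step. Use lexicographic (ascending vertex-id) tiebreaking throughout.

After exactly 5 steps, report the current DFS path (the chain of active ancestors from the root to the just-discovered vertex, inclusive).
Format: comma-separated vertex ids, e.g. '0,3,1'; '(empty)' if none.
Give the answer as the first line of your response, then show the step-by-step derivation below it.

2,5

step 1: discover 2; path=2; order=2
step 2: discover 0; path=2>0; order=2,0
step 3: discover 3; path=2>3; order=2,0,3
step 4: discover 1; path=2>3>1; order=2,0,3,1
step 5: discover 5; path=2>5; order=2,0,3,1,5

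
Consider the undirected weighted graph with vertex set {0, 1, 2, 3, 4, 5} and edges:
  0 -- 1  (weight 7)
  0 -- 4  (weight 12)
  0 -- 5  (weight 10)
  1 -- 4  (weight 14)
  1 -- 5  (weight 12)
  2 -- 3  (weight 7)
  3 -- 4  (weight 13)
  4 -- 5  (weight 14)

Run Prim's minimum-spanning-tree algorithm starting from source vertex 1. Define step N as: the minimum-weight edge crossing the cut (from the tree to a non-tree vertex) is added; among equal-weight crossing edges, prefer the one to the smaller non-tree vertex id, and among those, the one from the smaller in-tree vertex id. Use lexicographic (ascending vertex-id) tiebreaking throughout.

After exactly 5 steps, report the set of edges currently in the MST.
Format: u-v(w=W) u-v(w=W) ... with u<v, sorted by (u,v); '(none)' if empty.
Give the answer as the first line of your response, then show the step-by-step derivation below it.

0-1(w=7) 0-4(w=12) 0-5(w=10) 2-3(w=7) 3-4(w=13)

step 1: add edge 0-1 (w=7); MST = {0-1(w=7)}
step 2: add edge 0-5 (w=10); MST = {0-1(w=7) 0-5(w=10)}
step 3: add edge 0-4 (w=12); MST = {0-1(w=7) 0-4(w=12) 0-5(w=10)}
step 4: add edge 3-4 (w=13); MST = {0-1(w=7) 0-4(w=12) 0-5(w=10) 3-4(w=13)}
step 5: add edge 2-3 (w=7); MST = {0-1(w=7) 0-4(w=12) 0-5(w=10) 2-3(w=7) 3-4(w=13)}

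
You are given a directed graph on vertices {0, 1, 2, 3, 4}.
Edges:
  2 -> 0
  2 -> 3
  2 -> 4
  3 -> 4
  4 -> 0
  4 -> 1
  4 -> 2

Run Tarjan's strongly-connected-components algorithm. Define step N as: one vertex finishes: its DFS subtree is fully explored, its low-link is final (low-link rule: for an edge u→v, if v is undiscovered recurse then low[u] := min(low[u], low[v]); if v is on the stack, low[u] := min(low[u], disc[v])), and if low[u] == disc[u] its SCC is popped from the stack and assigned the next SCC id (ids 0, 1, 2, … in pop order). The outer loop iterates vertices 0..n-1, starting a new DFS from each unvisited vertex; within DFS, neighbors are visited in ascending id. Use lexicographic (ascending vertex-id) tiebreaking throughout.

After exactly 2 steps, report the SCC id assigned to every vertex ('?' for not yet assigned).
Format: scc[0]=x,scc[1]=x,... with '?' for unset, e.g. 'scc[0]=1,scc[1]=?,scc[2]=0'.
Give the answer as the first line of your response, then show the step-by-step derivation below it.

scc[0]=0,scc[1]=1,scc[2]=?,scc[3]=?,scc[4]=?

step 1: low=(low[0]=0,low[1]=?,low[2]=?,low[3]=?,low[4]=?); scc=(scc[0]=0,scc[1]=?,scc[2]=?,scc[3]=?,scc[4]=?)
step 2: low=(low[0]=0,low[1]=1,low[2]=?,low[3]=?,low[4]=?); scc=(scc[0]=0,scc[1]=1,scc[2]=?,scc[3]=?,scc[4]=?)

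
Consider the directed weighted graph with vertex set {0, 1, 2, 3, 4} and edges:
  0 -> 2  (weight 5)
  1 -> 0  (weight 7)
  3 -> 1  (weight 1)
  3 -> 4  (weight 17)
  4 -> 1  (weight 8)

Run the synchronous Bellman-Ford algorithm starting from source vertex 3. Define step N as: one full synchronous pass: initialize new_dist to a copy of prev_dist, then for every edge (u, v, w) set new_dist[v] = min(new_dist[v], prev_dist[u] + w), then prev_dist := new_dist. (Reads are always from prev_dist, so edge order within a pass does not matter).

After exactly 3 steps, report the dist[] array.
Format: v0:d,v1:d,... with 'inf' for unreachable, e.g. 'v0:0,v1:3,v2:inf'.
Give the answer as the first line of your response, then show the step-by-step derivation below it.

v0:8,v1:1,v2:13,v3:0,v4:17

step 1: dist = v0:inf,v1:1,v2:inf,v3:0,v4:17
step 2: dist = v0:8,v1:1,v2:inf,v3:0,v4:17
step 3: dist = v0:8,v1:1,v2:13,v3:0,v4:17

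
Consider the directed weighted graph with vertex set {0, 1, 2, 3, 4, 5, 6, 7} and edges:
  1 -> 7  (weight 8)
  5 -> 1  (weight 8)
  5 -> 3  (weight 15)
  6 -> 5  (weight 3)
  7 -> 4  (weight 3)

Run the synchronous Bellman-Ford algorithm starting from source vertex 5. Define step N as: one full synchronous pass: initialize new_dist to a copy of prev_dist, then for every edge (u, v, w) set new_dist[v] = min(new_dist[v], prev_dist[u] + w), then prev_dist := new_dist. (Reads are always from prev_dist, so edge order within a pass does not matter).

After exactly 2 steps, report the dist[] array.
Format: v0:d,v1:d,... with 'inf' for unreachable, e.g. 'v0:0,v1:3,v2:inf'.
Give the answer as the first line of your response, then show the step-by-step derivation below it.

v0:inf,v1:8,v2:inf,v3:15,v4:inf,v5:0,v6:inf,v7:16

step 1: dist = v0:inf,v1:8,v2:inf,v3:15,v4:inf,v5:0,v6:inf,v7:inf
step 2: dist = v0:inf,v1:8,v2:inf,v3:15,v4:inf,v5:0,v6:inf,v7:16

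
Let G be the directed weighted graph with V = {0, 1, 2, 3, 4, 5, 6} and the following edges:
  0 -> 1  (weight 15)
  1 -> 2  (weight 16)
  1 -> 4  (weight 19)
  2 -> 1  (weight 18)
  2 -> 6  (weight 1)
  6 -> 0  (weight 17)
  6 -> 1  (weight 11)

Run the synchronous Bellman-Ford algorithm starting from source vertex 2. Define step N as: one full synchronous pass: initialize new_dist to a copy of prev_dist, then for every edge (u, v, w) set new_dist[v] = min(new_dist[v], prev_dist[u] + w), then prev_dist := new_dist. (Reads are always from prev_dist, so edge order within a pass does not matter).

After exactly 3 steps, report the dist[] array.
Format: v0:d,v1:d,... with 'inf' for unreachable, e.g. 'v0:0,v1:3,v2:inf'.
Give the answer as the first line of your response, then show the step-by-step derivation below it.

v0:18,v1:12,v2:0,v3:inf,v4:31,v5:inf,v6:1

step 1: dist = v0:inf,v1:18,v2:0,v3:inf,v4:inf,v5:inf,v6:1
step 2: dist = v0:18,v1:12,v2:0,v3:inf,v4:37,v5:inf,v6:1
step 3: dist = v0:18,v1:12,v2:0,v3:inf,v4:31,v5:inf,v6:1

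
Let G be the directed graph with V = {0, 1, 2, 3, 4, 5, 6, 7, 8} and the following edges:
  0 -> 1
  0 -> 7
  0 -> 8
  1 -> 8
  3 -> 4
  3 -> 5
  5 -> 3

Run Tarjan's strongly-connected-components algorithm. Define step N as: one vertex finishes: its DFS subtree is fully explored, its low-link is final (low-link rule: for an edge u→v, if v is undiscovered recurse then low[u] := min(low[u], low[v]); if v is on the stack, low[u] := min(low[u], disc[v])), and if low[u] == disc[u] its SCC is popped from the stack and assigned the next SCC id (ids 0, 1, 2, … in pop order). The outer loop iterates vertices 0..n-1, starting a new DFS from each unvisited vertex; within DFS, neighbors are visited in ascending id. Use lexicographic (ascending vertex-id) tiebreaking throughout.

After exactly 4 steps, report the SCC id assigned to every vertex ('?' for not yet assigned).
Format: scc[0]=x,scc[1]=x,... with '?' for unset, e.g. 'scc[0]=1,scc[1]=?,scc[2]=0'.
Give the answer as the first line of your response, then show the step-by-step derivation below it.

scc[0]=3,scc[1]=1,scc[2]=?,scc[3]=?,scc[4]=?,scc[5]=?,scc[6]=?,scc[7]=2,scc[8]=0

step 1: low=(low[0]=0,low[1]=1,low[2]=?,low[3]=?,low[4]=?,low[5]=?,low[6]=?,low[7]=?,low[8]=2); scc=(scc[0]=?,scc[1]=?,scc[2]=?,scc[3]=?,scc[4]=?,scc[5]=?,scc[6]=?,scc[7]=?,scc[8]=0)
step 2: low=(low[0]=0,low[1]=1,low[2]=?,low[3]=?,low[4]=?,low[5]=?,low[6]=?,low[7]=?,low[8]=2); scc=(scc[0]=?,scc[1]=1,scc[2]=?,scc[3]=?,scc[4]=?,scc[5]=?,scc[6]=?,scc[7]=?,scc[8]=0)
step 3: low=(low[0]=0,low[1]=1,low[2]=?,low[3]=?,low[4]=?,low[5]=?,low[6]=?,low[7]=3,low[8]=2); scc=(scc[0]=?,scc[1]=1,scc[2]=?,scc[3]=?,scc[4]=?,scc[5]=?,scc[6]=?,scc[7]=2,scc[8]=0)
step 4: low=(low[0]=0,low[1]=1,low[2]=?,low[3]=?,low[4]=?,low[5]=?,low[6]=?,low[7]=3,low[8]=2); scc=(scc[0]=3,scc[1]=1,scc[2]=?,scc[3]=?,scc[4]=?,scc[5]=?,scc[6]=?,scc[7]=2,scc[8]=0)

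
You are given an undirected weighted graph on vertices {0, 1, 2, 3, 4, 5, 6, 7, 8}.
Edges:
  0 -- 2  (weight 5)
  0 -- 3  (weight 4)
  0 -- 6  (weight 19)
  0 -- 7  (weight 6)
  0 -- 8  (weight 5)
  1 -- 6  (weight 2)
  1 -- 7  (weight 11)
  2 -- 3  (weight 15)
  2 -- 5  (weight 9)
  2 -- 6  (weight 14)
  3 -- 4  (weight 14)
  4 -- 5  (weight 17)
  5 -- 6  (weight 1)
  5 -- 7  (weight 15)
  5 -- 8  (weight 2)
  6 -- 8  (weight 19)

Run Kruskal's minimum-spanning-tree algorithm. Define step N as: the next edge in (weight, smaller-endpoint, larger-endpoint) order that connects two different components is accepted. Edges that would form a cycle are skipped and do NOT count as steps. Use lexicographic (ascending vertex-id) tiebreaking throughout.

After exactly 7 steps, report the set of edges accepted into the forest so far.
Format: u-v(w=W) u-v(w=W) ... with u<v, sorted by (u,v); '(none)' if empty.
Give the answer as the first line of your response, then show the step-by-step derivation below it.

0-2(w=5) 0-3(w=4) 0-7(w=6) 0-8(w=5) 1-6(w=2) 5-6(w=1) 5-8(w=2)

step 1: add edge 5-6 (w=1); MST = {5-6(w=1)}
step 2: add edge 1-6 (w=2); MST = {1-6(w=2) 5-6(w=1)}
step 3: add edge 5-8 (w=2); MST = {1-6(w=2) 5-6(w=1) 5-8(w=2)}
step 4: add edge 0-3 (w=4); MST = {0-3(w=4) 1-6(w=2) 5-6(w=1) 5-8(w=2)}
step 5: add edge 0-2 (w=5); MST = {0-2(w=5) 0-3(w=4) 1-6(w=2) 5-6(w=1) 5-8(w=2)}
step 6: add edge 0-8 (w=5); MST = {0-2(w=5) 0-3(w=4) 0-8(w=5) 1-6(w=2) 5-6(w=1) 5-8(w=2)}
step 7: add edge 0-7 (w=6); MST = {0-2(w=5) 0-3(w=4) 0-7(w=6) 0-8(w=5) 1-6(w=2) 5-6(w=1) 5-8(w=2)}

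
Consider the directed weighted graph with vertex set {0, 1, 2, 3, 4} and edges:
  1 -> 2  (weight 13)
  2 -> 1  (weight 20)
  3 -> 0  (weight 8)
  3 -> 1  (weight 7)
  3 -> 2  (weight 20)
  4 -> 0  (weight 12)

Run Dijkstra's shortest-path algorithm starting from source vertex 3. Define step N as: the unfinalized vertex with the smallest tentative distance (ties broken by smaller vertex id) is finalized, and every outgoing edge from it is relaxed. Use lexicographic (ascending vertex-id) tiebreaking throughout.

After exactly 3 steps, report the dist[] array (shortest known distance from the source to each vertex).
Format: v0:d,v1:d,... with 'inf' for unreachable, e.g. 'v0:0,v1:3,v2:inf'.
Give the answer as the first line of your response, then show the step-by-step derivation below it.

v0:8,v1:7,v2:20,v3:0,v4:inf

step 1: dist = v0:8,v1:7,v2:20,v3:0,v4:inf
step 2: dist = v0:8,v1:7,v2:20,v3:0,v4:inf
step 3: dist = v0:8,v1:7,v2:20,v3:0,v4:inf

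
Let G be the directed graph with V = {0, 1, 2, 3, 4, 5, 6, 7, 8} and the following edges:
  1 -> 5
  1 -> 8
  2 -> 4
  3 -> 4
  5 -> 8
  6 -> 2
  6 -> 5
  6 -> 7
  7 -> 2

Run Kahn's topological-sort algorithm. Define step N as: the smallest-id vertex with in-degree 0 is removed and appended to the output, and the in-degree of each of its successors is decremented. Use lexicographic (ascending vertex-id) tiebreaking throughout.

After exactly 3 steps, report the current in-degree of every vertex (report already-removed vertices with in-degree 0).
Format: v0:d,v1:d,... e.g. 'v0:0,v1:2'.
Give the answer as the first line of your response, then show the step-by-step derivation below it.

v0:0,v1:0,v2:2,v3:0,v4:1,v5:1,v6:0,v7:1,v8:1

step 1: output 0; order=[0]; indeg=(0,0,2,0,2,2,0,1,2)
step 2: output 1; order=[0,1]; indeg=(0,0,2,0,2,1,0,1,1)
step 3: output 3; order=[0,1,3]; indeg=(0,0,2,0,1,1,0,1,1)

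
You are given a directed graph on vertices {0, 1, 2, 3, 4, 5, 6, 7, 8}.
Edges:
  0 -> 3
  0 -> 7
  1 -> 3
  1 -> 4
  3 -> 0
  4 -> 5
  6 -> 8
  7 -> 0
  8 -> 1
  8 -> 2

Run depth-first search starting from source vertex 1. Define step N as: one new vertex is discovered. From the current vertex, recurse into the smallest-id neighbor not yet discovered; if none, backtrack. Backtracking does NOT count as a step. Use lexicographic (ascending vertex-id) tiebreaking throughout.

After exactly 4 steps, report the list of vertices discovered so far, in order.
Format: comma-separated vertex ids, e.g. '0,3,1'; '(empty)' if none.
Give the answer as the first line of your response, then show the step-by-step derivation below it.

1,3,0,7

step 1: discover 1; path=1; order=1
step 2: discover 3; path=1>3; order=1,3
step 3: discover 0; path=1>3>0; order=1,3,0
step 4: discover 7; path=1>3>0>7; order=1,3,0,7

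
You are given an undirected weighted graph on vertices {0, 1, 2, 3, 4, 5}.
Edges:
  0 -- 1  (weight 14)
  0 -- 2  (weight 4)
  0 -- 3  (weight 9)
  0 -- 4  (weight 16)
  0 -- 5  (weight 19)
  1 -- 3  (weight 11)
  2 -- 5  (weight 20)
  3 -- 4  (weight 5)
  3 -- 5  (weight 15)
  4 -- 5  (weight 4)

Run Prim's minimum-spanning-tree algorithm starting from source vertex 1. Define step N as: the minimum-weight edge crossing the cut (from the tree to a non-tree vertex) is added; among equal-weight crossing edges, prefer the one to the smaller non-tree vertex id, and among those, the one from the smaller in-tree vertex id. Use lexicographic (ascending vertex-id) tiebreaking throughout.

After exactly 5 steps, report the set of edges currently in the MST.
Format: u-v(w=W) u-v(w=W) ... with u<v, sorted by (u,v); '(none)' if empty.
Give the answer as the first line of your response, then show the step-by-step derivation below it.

0-2(w=4) 0-3(w=9) 1-3(w=11) 3-4(w=5) 4-5(w=4)

step 1: add edge 1-3 (w=11); MST = {1-3(w=11)}
step 2: add edge 3-4 (w=5); MST = {1-3(w=11) 3-4(w=5)}
step 3: add edge 4-5 (w=4); MST = {1-3(w=11) 3-4(w=5) 4-5(w=4)}
step 4: add edge 0-3 (w=9); MST = {0-3(w=9) 1-3(w=11) 3-4(w=5) 4-5(w=4)}
step 5: add edge 0-2 (w=4); MST = {0-2(w=4) 0-3(w=9) 1-3(w=11) 3-4(w=5) 4-5(w=4)}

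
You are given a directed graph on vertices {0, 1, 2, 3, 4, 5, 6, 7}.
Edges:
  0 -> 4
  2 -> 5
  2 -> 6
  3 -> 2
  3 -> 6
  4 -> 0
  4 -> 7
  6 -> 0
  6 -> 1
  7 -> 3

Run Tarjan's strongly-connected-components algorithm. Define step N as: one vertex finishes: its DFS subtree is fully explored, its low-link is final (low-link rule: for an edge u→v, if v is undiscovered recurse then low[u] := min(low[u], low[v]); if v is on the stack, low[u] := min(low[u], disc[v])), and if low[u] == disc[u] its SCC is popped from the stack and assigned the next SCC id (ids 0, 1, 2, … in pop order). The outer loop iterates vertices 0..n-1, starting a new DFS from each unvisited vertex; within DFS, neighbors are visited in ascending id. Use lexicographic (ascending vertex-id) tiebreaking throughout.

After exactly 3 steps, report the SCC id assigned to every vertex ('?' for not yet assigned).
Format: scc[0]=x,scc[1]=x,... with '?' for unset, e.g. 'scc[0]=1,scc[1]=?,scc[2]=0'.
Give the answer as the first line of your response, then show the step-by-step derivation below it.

scc[0]=?,scc[1]=1,scc[2]=?,scc[3]=?,scc[4]=?,scc[5]=0,scc[6]=?,scc[7]=?

step 1: low=(low[0]=0,low[1]=?,low[2]=4,low[3]=3,low[4]=0,low[5]=5,low[6]=?,low[7]=2); scc=(scc[0]=?,scc[1]=?,scc[2]=?,scc[3]=?,scc[4]=?,scc[5]=0,scc[6]=?,scc[7]=?)
step 2: low=(low[0]=0,low[1]=7,low[2]=4,low[3]=3,low[4]=0,low[5]=5,low[6]=0,low[7]=2); scc=(scc[0]=?,scc[1]=1,scc[2]=?,scc[3]=?,scc[4]=?,scc[5]=0,scc[6]=?,scc[7]=?)
step 3: low=(low[0]=0,low[1]=7,low[2]=4,low[3]=3,low[4]=0,low[5]=5,low[6]=0,low[7]=2); scc=(scc[0]=?,scc[1]=1,scc[2]=?,scc[3]=?,scc[4]=?,scc[5]=0,scc[6]=?,scc[7]=?)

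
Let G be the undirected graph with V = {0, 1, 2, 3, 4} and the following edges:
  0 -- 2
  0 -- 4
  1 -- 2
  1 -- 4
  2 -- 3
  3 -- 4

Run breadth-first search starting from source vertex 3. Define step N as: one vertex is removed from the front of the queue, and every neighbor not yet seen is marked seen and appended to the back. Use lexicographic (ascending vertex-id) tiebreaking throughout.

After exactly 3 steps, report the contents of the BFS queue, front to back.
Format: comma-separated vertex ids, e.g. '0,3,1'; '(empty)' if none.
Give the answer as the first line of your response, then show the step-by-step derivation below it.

0,1

step 1: dequeue 3; queue=[2,4]; order=3
step 2: dequeue 2; queue=[4,0,1]; order=3,2
step 3: dequeue 4; queue=[0,1]; order=3,2,4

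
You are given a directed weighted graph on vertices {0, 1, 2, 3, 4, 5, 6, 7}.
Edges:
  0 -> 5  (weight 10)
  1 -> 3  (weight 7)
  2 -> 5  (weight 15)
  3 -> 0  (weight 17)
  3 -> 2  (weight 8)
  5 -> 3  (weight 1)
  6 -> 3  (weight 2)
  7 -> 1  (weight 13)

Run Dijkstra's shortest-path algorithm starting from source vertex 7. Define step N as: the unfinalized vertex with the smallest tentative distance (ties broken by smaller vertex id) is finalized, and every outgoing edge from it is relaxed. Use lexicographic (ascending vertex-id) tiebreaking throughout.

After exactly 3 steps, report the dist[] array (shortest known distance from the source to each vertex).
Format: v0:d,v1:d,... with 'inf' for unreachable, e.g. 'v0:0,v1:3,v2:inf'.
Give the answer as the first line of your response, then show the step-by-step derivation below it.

v0:37,v1:13,v2:28,v3:20,v4:inf,v5:inf,v6:inf,v7:0

step 1: dist = v0:inf,v1:13,v2:inf,v3:inf,v4:inf,v5:inf,v6:inf,v7:0
step 2: dist = v0:inf,v1:13,v2:inf,v3:20,v4:inf,v5:inf,v6:inf,v7:0
step 3: dist = v0:37,v1:13,v2:28,v3:20,v4:inf,v5:inf,v6:inf,v7:0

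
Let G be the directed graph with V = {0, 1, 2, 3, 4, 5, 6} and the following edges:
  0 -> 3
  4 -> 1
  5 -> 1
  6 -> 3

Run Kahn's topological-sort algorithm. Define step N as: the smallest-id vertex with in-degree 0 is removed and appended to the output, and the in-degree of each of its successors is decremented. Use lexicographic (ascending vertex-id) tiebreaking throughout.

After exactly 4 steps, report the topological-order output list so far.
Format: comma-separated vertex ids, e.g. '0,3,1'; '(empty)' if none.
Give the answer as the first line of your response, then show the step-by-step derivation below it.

0,2,4,5

step 1: output 0; order=[0]; indeg=(0,2,0,1,0,0,0)
step 2: output 2; order=[0,2]; indeg=(0,2,0,1,0,0,0)
step 3: output 4; order=[0,2,4]; indeg=(0,1,0,1,0,0,0)
step 4: output 5; order=[0,2,4,5]; indeg=(0,0,0,1,0,0,0)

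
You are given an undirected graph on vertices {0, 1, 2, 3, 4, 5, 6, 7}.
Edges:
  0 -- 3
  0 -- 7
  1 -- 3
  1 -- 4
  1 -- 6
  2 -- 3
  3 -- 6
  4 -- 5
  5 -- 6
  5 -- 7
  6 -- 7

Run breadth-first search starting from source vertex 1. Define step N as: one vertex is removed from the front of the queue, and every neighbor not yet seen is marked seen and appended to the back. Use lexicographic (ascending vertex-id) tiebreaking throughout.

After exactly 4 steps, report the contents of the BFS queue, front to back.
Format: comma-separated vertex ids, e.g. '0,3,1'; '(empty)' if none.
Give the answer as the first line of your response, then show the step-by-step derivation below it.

0,2,5,7

step 1: dequeue 1; queue=[3,4,6]; order=1
step 2: dequeue 3; queue=[4,6,0,2]; order=1,3
step 3: dequeue 4; queue=[6,0,2,5]; order=1,3,4
step 4: dequeue 6; queue=[0,2,5,7]; order=1,3,4,6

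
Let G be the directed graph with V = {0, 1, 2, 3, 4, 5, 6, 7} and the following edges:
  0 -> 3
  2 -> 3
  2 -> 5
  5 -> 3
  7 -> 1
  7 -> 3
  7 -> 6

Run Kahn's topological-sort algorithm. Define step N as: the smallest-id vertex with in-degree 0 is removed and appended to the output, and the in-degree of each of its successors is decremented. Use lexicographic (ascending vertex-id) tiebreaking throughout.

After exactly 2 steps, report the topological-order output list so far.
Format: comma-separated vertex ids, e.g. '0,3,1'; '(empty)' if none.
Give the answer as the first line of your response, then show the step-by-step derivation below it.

0,2

step 1: output 0; order=[0]; indeg=(0,1,0,3,0,1,1,0)
step 2: output 2; order=[0,2]; indeg=(0,1,0,2,0,0,1,0)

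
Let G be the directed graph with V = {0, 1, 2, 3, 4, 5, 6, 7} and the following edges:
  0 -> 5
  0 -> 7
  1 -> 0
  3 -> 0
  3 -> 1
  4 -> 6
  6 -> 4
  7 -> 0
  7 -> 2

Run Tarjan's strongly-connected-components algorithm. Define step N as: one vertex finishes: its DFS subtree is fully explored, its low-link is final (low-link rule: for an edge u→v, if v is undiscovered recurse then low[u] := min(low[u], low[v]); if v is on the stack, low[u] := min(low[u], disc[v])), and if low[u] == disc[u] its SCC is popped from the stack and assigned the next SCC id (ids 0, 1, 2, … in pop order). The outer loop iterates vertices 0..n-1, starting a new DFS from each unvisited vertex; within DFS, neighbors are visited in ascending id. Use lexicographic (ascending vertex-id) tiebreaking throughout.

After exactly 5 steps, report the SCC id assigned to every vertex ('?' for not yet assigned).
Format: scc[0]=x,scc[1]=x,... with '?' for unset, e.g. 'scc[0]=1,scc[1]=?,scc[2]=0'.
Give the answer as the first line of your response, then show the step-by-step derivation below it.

scc[0]=2,scc[1]=3,scc[2]=1,scc[3]=?,scc[4]=?,scc[5]=0,scc[6]=?,scc[7]=2

step 1: low=(low[0]=0,low[1]=?,low[2]=?,low[3]=?,low[4]=?,low[5]=1,low[6]=?,low[7]=?); scc=(scc[0]=?,scc[1]=?,scc[2]=?,scc[3]=?,scc[4]=?,scc[5]=0,scc[6]=?,scc[7]=?)
step 2: low=(low[0]=0,low[1]=?,low[2]=3,low[3]=?,low[4]=?,low[5]=1,low[6]=?,low[7]=0); scc=(scc[0]=?,scc[1]=?,scc[2]=1,scc[3]=?,scc[4]=?,scc[5]=0,scc[6]=?,scc[7]=?)
step 3: low=(low[0]=0,low[1]=?,low[2]=3,low[3]=?,low[4]=?,low[5]=1,low[6]=?,low[7]=0); scc=(scc[0]=?,scc[1]=?,scc[2]=1,scc[3]=?,scc[4]=?,scc[5]=0,scc[6]=?,scc[7]=?)
step 4: low=(low[0]=0,low[1]=?,low[2]=3,low[3]=?,low[4]=?,low[5]=1,low[6]=?,low[7]=0); scc=(scc[0]=2,scc[1]=?,scc[2]=1,scc[3]=?,scc[4]=?,scc[5]=0,scc[6]=?,scc[7]=2)
step 5: low=(low[0]=0,low[1]=4,low[2]=3,low[3]=?,low[4]=?,low[5]=1,low[6]=?,low[7]=0); scc=(scc[0]=2,scc[1]=3,scc[2]=1,scc[3]=?,scc[4]=?,scc[5]=0,scc[6]=?,scc[7]=2)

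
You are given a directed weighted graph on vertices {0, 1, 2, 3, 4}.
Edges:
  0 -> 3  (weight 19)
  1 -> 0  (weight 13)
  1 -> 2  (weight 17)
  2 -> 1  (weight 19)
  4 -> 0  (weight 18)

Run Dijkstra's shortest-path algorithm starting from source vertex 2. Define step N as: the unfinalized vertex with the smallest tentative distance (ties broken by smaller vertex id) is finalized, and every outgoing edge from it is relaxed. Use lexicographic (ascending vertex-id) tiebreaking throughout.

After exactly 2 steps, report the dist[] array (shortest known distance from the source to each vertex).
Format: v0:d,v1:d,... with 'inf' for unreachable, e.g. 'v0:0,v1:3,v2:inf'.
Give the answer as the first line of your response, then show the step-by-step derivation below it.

v0:32,v1:19,v2:0,v3:inf,v4:inf

step 1: dist = v0:inf,v1:19,v2:0,v3:inf,v4:inf
step 2: dist = v0:32,v1:19,v2:0,v3:inf,v4:inf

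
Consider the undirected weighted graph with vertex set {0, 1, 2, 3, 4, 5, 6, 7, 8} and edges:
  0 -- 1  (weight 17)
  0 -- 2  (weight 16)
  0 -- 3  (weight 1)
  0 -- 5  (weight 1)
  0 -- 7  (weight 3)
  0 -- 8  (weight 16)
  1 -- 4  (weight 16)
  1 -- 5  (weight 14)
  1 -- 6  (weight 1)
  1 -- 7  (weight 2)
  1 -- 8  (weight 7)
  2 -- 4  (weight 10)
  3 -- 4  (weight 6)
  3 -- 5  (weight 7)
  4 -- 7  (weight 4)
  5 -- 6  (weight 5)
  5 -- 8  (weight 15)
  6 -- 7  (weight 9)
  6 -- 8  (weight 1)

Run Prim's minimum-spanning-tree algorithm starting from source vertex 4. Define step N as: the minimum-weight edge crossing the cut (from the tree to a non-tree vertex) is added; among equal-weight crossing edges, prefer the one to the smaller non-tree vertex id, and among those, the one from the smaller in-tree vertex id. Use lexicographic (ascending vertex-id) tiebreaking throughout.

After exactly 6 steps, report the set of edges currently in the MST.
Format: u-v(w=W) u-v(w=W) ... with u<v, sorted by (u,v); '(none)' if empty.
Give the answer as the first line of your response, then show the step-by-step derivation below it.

0-3(w=1) 0-7(w=3) 1-6(w=1) 1-7(w=2) 4-7(w=4) 6-8(w=1)

step 1: add edge 4-7 (w=4); MST = {4-7(w=4)}
step 2: add edge 1-7 (w=2); MST = {1-7(w=2) 4-7(w=4)}
step 3: add edge 1-6 (w=1); MST = {1-6(w=1) 1-7(w=2) 4-7(w=4)}
step 4: add edge 6-8 (w=1); MST = {1-6(w=1) 1-7(w=2) 4-7(w=4) 6-8(w=1)}
step 5: add edge 0-7 (w=3); MST = {0-7(w=3) 1-6(w=1) 1-7(w=2) 4-7(w=4) 6-8(w=1)}
step 6: add edge 0-3 (w=1); MST = {0-3(w=1) 0-7(w=3) 1-6(w=1) 1-7(w=2) 4-7(w=4) 6-8(w=1)}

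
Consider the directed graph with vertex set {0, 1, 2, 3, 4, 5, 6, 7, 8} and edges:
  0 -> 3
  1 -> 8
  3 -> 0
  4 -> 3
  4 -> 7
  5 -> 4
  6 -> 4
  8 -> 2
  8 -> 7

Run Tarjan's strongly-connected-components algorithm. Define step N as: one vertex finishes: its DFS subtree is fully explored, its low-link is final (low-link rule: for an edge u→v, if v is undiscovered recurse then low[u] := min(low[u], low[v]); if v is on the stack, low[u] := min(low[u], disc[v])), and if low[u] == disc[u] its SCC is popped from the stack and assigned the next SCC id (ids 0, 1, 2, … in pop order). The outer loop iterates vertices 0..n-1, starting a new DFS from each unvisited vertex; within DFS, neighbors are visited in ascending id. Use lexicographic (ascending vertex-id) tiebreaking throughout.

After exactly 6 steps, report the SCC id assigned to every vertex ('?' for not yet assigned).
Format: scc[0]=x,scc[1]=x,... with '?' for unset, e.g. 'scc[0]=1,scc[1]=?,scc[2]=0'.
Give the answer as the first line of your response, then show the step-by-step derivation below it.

scc[0]=0,scc[1]=4,scc[2]=1,scc[3]=0,scc[4]=?,scc[5]=?,scc[6]=?,scc[7]=2,scc[8]=3

step 1: low=(low[0]=0,low[1]=?,low[2]=?,low[3]=0,low[4]=?,low[5]=?,low[6]=?,low[7]=?,low[8]=?); scc=(scc[0]=?,scc[1]=?,scc[2]=?,scc[3]=?,scc[4]=?,scc[5]=?,scc[6]=?,scc[7]=?,scc[8]=?)
step 2: low=(low[0]=0,low[1]=?,low[2]=?,low[3]=0,low[4]=?,low[5]=?,low[6]=?,low[7]=?,low[8]=?); scc=(scc[0]=0,scc[1]=?,scc[2]=?,scc[3]=0,scc[4]=?,scc[5]=?,scc[6]=?,scc[7]=?,scc[8]=?)
step 3: low=(low[0]=0,low[1]=2,low[2]=4,low[3]=0,low[4]=?,low[5]=?,low[6]=?,low[7]=?,low[8]=3); scc=(scc[0]=0,scc[1]=?,scc[2]=1,scc[3]=0,scc[4]=?,scc[5]=?,scc[6]=?,scc[7]=?,scc[8]=?)
step 4: low=(low[0]=0,low[1]=2,low[2]=4,low[3]=0,low[4]=?,low[5]=?,low[6]=?,low[7]=5,low[8]=3); scc=(scc[0]=0,scc[1]=?,scc[2]=1,scc[3]=0,scc[4]=?,scc[5]=?,scc[6]=?,scc[7]=2,scc[8]=?)
step 5: low=(low[0]=0,low[1]=2,low[2]=4,low[3]=0,low[4]=?,low[5]=?,low[6]=?,low[7]=5,low[8]=3); scc=(scc[0]=0,scc[1]=?,scc[2]=1,scc[3]=0,scc[4]=?,scc[5]=?,scc[6]=?,scc[7]=2,scc[8]=3)
step 6: low=(low[0]=0,low[1]=2,low[2]=4,low[3]=0,low[4]=?,low[5]=?,low[6]=?,low[7]=5,low[8]=3); scc=(scc[0]=0,scc[1]=4,scc[2]=1,scc[3]=0,scc[4]=?,scc[5]=?,scc[6]=?,scc[7]=2,scc[8]=3)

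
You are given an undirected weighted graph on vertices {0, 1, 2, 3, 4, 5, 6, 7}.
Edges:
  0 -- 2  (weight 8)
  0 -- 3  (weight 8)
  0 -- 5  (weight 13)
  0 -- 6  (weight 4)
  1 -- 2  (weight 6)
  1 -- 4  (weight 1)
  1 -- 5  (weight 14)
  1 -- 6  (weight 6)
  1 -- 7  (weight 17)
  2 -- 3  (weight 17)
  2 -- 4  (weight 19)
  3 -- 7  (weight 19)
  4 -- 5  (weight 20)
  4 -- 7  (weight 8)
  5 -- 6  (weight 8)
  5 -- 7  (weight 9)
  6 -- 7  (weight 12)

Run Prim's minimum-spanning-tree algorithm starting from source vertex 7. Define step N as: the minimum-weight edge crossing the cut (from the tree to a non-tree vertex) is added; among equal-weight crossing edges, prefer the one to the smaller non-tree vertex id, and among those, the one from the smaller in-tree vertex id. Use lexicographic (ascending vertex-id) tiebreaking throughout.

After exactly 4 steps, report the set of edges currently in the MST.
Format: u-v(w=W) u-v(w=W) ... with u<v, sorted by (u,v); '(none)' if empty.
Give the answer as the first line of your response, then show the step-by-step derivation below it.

1-2(w=6) 1-4(w=1) 1-6(w=6) 4-7(w=8)

step 1: add edge 4-7 (w=8); MST = {4-7(w=8)}
step 2: add edge 1-4 (w=1); MST = {1-4(w=1) 4-7(w=8)}
step 3: add edge 1-2 (w=6); MST = {1-2(w=6) 1-4(w=1) 4-7(w=8)}
step 4: add edge 1-6 (w=6); MST = {1-2(w=6) 1-4(w=1) 1-6(w=6) 4-7(w=8)}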